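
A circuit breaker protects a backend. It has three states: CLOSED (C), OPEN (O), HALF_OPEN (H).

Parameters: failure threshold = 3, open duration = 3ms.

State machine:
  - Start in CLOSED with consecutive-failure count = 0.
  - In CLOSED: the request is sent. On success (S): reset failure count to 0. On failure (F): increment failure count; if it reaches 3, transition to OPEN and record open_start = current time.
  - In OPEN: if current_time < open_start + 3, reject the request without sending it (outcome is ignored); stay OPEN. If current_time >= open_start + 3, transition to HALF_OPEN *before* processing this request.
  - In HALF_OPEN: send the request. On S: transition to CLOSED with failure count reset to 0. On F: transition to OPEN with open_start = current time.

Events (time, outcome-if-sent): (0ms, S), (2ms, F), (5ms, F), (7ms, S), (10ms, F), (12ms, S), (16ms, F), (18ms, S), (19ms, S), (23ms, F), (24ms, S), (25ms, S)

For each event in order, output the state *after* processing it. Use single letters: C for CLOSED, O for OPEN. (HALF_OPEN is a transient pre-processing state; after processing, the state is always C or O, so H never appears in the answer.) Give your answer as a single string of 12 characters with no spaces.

Answer: CCCCCCCCCCCC

Derivation:
State after each event:
  event#1 t=0ms outcome=S: state=CLOSED
  event#2 t=2ms outcome=F: state=CLOSED
  event#3 t=5ms outcome=F: state=CLOSED
  event#4 t=7ms outcome=S: state=CLOSED
  event#5 t=10ms outcome=F: state=CLOSED
  event#6 t=12ms outcome=S: state=CLOSED
  event#7 t=16ms outcome=F: state=CLOSED
  event#8 t=18ms outcome=S: state=CLOSED
  event#9 t=19ms outcome=S: state=CLOSED
  event#10 t=23ms outcome=F: state=CLOSED
  event#11 t=24ms outcome=S: state=CLOSED
  event#12 t=25ms outcome=S: state=CLOSED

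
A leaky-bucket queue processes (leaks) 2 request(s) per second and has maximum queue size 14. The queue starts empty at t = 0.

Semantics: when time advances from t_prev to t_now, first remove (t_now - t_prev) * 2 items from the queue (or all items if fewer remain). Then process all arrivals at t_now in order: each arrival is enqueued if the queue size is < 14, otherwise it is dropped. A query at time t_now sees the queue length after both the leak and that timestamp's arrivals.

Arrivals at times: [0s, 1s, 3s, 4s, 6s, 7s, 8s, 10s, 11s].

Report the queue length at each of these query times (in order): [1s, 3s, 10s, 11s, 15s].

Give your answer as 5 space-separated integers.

Queue lengths at query times:
  query t=1s: backlog = 1
  query t=3s: backlog = 1
  query t=10s: backlog = 1
  query t=11s: backlog = 1
  query t=15s: backlog = 0

Answer: 1 1 1 1 0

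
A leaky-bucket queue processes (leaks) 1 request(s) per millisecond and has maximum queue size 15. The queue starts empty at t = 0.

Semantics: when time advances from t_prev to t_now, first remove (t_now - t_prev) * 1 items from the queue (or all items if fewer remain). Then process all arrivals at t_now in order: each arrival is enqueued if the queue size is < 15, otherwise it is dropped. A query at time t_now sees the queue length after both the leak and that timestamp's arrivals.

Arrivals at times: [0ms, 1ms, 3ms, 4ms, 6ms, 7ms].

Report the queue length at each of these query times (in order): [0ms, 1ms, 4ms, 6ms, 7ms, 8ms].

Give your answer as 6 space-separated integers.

Queue lengths at query times:
  query t=0ms: backlog = 1
  query t=1ms: backlog = 1
  query t=4ms: backlog = 1
  query t=6ms: backlog = 1
  query t=7ms: backlog = 1
  query t=8ms: backlog = 0

Answer: 1 1 1 1 1 0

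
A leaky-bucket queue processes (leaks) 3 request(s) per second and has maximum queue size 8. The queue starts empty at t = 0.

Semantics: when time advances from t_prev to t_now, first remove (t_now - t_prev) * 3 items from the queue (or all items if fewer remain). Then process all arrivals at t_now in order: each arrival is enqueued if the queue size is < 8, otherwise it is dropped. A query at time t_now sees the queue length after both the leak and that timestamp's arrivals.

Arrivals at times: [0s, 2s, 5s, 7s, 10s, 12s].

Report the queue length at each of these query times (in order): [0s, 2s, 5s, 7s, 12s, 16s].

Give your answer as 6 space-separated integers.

Queue lengths at query times:
  query t=0s: backlog = 1
  query t=2s: backlog = 1
  query t=5s: backlog = 1
  query t=7s: backlog = 1
  query t=12s: backlog = 1
  query t=16s: backlog = 0

Answer: 1 1 1 1 1 0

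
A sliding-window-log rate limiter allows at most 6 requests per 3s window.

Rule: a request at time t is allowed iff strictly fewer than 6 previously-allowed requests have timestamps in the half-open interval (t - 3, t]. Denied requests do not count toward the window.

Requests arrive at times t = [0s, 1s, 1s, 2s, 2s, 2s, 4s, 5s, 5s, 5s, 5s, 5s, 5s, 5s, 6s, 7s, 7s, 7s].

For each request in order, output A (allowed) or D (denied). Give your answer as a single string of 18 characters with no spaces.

Tracking allowed requests in the window:
  req#1 t=0s: ALLOW
  req#2 t=1s: ALLOW
  req#3 t=1s: ALLOW
  req#4 t=2s: ALLOW
  req#5 t=2s: ALLOW
  req#6 t=2s: ALLOW
  req#7 t=4s: ALLOW
  req#8 t=5s: ALLOW
  req#9 t=5s: ALLOW
  req#10 t=5s: ALLOW
  req#11 t=5s: ALLOW
  req#12 t=5s: ALLOW
  req#13 t=5s: DENY
  req#14 t=5s: DENY
  req#15 t=6s: DENY
  req#16 t=7s: ALLOW
  req#17 t=7s: DENY
  req#18 t=7s: DENY

Answer: AAAAAAAAAAAADDDADD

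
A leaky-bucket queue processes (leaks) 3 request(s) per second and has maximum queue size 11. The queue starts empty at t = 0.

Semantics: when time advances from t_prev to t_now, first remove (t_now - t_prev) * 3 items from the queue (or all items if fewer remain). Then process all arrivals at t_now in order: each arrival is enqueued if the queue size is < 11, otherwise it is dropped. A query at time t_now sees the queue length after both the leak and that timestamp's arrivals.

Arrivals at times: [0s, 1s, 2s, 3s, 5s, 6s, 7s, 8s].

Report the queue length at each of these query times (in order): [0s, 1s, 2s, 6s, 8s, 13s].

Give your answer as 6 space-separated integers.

Answer: 1 1 1 1 1 0

Derivation:
Queue lengths at query times:
  query t=0s: backlog = 1
  query t=1s: backlog = 1
  query t=2s: backlog = 1
  query t=6s: backlog = 1
  query t=8s: backlog = 1
  query t=13s: backlog = 0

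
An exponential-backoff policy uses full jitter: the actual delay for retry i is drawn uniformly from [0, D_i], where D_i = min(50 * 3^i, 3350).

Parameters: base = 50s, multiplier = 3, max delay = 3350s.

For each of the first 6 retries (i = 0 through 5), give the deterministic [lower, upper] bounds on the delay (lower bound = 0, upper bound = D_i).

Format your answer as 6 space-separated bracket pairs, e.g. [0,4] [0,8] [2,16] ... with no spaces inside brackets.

Answer: [0,50] [0,150] [0,450] [0,1350] [0,3350] [0,3350]

Derivation:
Computing bounds per retry:
  i=0: D_i=min(50*3^0,3350)=50, bounds=[0,50]
  i=1: D_i=min(50*3^1,3350)=150, bounds=[0,150]
  i=2: D_i=min(50*3^2,3350)=450, bounds=[0,450]
  i=3: D_i=min(50*3^3,3350)=1350, bounds=[0,1350]
  i=4: D_i=min(50*3^4,3350)=3350, bounds=[0,3350]
  i=5: D_i=min(50*3^5,3350)=3350, bounds=[0,3350]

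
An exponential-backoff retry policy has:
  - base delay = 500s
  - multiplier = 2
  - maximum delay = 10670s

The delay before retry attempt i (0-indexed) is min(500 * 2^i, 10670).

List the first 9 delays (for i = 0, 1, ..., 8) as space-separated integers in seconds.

Computing each delay:
  i=0: min(500*2^0, 10670) = 500
  i=1: min(500*2^1, 10670) = 1000
  i=2: min(500*2^2, 10670) = 2000
  i=3: min(500*2^3, 10670) = 4000
  i=4: min(500*2^4, 10670) = 8000
  i=5: min(500*2^5, 10670) = 10670
  i=6: min(500*2^6, 10670) = 10670
  i=7: min(500*2^7, 10670) = 10670
  i=8: min(500*2^8, 10670) = 10670

Answer: 500 1000 2000 4000 8000 10670 10670 10670 10670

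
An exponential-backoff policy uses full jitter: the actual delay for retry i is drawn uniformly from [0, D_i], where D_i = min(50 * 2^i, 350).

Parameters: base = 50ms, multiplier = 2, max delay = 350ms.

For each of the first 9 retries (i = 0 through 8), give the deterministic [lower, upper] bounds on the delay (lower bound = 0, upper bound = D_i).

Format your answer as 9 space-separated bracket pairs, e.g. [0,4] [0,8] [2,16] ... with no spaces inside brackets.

Computing bounds per retry:
  i=0: D_i=min(50*2^0,350)=50, bounds=[0,50]
  i=1: D_i=min(50*2^1,350)=100, bounds=[0,100]
  i=2: D_i=min(50*2^2,350)=200, bounds=[0,200]
  i=3: D_i=min(50*2^3,350)=350, bounds=[0,350]
  i=4: D_i=min(50*2^4,350)=350, bounds=[0,350]
  i=5: D_i=min(50*2^5,350)=350, bounds=[0,350]
  i=6: D_i=min(50*2^6,350)=350, bounds=[0,350]
  i=7: D_i=min(50*2^7,350)=350, bounds=[0,350]
  i=8: D_i=min(50*2^8,350)=350, bounds=[0,350]

Answer: [0,50] [0,100] [0,200] [0,350] [0,350] [0,350] [0,350] [0,350] [0,350]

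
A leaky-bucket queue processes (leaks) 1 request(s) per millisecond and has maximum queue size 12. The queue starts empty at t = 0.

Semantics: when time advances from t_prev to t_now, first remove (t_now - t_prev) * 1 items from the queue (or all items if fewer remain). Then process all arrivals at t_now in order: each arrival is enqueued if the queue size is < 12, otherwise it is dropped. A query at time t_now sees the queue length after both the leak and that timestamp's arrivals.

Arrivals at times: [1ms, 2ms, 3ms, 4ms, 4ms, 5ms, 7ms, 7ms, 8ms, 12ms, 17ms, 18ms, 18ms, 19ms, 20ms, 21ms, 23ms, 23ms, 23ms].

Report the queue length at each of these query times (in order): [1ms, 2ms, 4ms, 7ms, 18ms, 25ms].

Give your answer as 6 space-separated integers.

Queue lengths at query times:
  query t=1ms: backlog = 1
  query t=2ms: backlog = 1
  query t=4ms: backlog = 2
  query t=7ms: backlog = 2
  query t=18ms: backlog = 2
  query t=25ms: backlog = 1

Answer: 1 1 2 2 2 1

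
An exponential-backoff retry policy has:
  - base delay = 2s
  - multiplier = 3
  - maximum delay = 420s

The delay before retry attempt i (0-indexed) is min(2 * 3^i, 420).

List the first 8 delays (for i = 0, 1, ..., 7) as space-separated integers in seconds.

Computing each delay:
  i=0: min(2*3^0, 420) = 2
  i=1: min(2*3^1, 420) = 6
  i=2: min(2*3^2, 420) = 18
  i=3: min(2*3^3, 420) = 54
  i=4: min(2*3^4, 420) = 162
  i=5: min(2*3^5, 420) = 420
  i=6: min(2*3^6, 420) = 420
  i=7: min(2*3^7, 420) = 420

Answer: 2 6 18 54 162 420 420 420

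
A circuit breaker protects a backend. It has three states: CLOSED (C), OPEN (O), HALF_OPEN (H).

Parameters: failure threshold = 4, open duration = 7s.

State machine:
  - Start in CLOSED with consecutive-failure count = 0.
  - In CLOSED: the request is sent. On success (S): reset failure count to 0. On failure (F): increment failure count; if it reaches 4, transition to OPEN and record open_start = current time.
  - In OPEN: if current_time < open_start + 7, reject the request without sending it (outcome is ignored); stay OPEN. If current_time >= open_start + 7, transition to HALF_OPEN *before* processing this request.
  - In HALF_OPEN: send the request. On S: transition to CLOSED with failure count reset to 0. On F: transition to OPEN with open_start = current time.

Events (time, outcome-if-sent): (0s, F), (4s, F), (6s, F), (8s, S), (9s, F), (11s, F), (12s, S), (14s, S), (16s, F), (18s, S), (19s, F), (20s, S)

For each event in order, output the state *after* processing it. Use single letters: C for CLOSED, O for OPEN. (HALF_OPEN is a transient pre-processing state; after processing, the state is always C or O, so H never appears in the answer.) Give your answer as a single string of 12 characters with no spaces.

Answer: CCCCCCCCCCCC

Derivation:
State after each event:
  event#1 t=0s outcome=F: state=CLOSED
  event#2 t=4s outcome=F: state=CLOSED
  event#3 t=6s outcome=F: state=CLOSED
  event#4 t=8s outcome=S: state=CLOSED
  event#5 t=9s outcome=F: state=CLOSED
  event#6 t=11s outcome=F: state=CLOSED
  event#7 t=12s outcome=S: state=CLOSED
  event#8 t=14s outcome=S: state=CLOSED
  event#9 t=16s outcome=F: state=CLOSED
  event#10 t=18s outcome=S: state=CLOSED
  event#11 t=19s outcome=F: state=CLOSED
  event#12 t=20s outcome=S: state=CLOSED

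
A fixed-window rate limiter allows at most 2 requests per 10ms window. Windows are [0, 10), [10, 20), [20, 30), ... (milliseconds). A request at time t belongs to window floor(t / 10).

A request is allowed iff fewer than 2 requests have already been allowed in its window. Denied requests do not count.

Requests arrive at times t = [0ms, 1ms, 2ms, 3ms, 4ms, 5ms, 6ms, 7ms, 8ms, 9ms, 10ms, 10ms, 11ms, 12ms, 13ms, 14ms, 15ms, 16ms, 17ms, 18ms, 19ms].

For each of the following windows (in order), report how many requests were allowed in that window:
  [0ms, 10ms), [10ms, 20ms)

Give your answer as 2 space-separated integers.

Processing requests:
  req#1 t=0ms (window 0): ALLOW
  req#2 t=1ms (window 0): ALLOW
  req#3 t=2ms (window 0): DENY
  req#4 t=3ms (window 0): DENY
  req#5 t=4ms (window 0): DENY
  req#6 t=5ms (window 0): DENY
  req#7 t=6ms (window 0): DENY
  req#8 t=7ms (window 0): DENY
  req#9 t=8ms (window 0): DENY
  req#10 t=9ms (window 0): DENY
  req#11 t=10ms (window 1): ALLOW
  req#12 t=10ms (window 1): ALLOW
  req#13 t=11ms (window 1): DENY
  req#14 t=12ms (window 1): DENY
  req#15 t=13ms (window 1): DENY
  req#16 t=14ms (window 1): DENY
  req#17 t=15ms (window 1): DENY
  req#18 t=16ms (window 1): DENY
  req#19 t=17ms (window 1): DENY
  req#20 t=18ms (window 1): DENY
  req#21 t=19ms (window 1): DENY

Allowed counts by window: 2 2

Answer: 2 2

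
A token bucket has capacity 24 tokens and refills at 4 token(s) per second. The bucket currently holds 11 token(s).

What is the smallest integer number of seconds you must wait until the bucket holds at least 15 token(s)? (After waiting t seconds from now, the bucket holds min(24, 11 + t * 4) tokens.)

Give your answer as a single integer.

Answer: 1

Derivation:
Need 11 + t * 4 >= 15, so t >= 4/4.
Smallest integer t = ceil(4/4) = 1.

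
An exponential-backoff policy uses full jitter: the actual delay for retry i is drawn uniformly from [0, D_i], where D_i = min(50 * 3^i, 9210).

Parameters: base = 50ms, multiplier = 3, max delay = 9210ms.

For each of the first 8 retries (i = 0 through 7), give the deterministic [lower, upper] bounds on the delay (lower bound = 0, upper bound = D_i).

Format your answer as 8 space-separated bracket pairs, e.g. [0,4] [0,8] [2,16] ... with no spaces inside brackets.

Computing bounds per retry:
  i=0: D_i=min(50*3^0,9210)=50, bounds=[0,50]
  i=1: D_i=min(50*3^1,9210)=150, bounds=[0,150]
  i=2: D_i=min(50*3^2,9210)=450, bounds=[0,450]
  i=3: D_i=min(50*3^3,9210)=1350, bounds=[0,1350]
  i=4: D_i=min(50*3^4,9210)=4050, bounds=[0,4050]
  i=5: D_i=min(50*3^5,9210)=9210, bounds=[0,9210]
  i=6: D_i=min(50*3^6,9210)=9210, bounds=[0,9210]
  i=7: D_i=min(50*3^7,9210)=9210, bounds=[0,9210]

Answer: [0,50] [0,150] [0,450] [0,1350] [0,4050] [0,9210] [0,9210] [0,9210]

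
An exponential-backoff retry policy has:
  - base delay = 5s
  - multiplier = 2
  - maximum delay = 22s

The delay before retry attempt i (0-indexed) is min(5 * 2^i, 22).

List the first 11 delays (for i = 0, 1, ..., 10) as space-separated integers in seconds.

Answer: 5 10 20 22 22 22 22 22 22 22 22

Derivation:
Computing each delay:
  i=0: min(5*2^0, 22) = 5
  i=1: min(5*2^1, 22) = 10
  i=2: min(5*2^2, 22) = 20
  i=3: min(5*2^3, 22) = 22
  i=4: min(5*2^4, 22) = 22
  i=5: min(5*2^5, 22) = 22
  i=6: min(5*2^6, 22) = 22
  i=7: min(5*2^7, 22) = 22
  i=8: min(5*2^8, 22) = 22
  i=9: min(5*2^9, 22) = 22
  i=10: min(5*2^10, 22) = 22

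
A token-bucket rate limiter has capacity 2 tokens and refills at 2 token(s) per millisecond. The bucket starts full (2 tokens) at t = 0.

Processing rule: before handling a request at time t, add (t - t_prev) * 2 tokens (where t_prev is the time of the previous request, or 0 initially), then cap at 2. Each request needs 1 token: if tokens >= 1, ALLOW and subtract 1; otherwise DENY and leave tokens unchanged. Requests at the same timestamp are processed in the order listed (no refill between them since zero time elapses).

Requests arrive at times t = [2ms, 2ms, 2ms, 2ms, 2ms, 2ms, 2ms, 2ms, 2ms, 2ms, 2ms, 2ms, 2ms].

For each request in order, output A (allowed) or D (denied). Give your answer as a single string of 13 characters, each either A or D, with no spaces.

Answer: AADDDDDDDDDDD

Derivation:
Simulating step by step:
  req#1 t=2ms: ALLOW
  req#2 t=2ms: ALLOW
  req#3 t=2ms: DENY
  req#4 t=2ms: DENY
  req#5 t=2ms: DENY
  req#6 t=2ms: DENY
  req#7 t=2ms: DENY
  req#8 t=2ms: DENY
  req#9 t=2ms: DENY
  req#10 t=2ms: DENY
  req#11 t=2ms: DENY
  req#12 t=2ms: DENY
  req#13 t=2ms: DENY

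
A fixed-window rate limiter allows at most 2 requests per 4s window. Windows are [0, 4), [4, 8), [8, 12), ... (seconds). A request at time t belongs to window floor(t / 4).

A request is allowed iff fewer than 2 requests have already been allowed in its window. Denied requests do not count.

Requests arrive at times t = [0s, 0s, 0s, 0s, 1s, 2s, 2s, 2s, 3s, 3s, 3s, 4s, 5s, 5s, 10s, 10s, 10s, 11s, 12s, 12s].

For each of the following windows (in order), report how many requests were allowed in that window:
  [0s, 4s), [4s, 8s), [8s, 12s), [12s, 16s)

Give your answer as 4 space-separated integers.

Processing requests:
  req#1 t=0s (window 0): ALLOW
  req#2 t=0s (window 0): ALLOW
  req#3 t=0s (window 0): DENY
  req#4 t=0s (window 0): DENY
  req#5 t=1s (window 0): DENY
  req#6 t=2s (window 0): DENY
  req#7 t=2s (window 0): DENY
  req#8 t=2s (window 0): DENY
  req#9 t=3s (window 0): DENY
  req#10 t=3s (window 0): DENY
  req#11 t=3s (window 0): DENY
  req#12 t=4s (window 1): ALLOW
  req#13 t=5s (window 1): ALLOW
  req#14 t=5s (window 1): DENY
  req#15 t=10s (window 2): ALLOW
  req#16 t=10s (window 2): ALLOW
  req#17 t=10s (window 2): DENY
  req#18 t=11s (window 2): DENY
  req#19 t=12s (window 3): ALLOW
  req#20 t=12s (window 3): ALLOW

Allowed counts by window: 2 2 2 2

Answer: 2 2 2 2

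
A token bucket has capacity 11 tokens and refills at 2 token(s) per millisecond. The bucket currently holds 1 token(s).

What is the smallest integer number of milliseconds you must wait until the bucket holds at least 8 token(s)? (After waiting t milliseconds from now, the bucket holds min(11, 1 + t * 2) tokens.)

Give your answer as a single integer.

Answer: 4

Derivation:
Need 1 + t * 2 >= 8, so t >= 7/2.
Smallest integer t = ceil(7/2) = 4.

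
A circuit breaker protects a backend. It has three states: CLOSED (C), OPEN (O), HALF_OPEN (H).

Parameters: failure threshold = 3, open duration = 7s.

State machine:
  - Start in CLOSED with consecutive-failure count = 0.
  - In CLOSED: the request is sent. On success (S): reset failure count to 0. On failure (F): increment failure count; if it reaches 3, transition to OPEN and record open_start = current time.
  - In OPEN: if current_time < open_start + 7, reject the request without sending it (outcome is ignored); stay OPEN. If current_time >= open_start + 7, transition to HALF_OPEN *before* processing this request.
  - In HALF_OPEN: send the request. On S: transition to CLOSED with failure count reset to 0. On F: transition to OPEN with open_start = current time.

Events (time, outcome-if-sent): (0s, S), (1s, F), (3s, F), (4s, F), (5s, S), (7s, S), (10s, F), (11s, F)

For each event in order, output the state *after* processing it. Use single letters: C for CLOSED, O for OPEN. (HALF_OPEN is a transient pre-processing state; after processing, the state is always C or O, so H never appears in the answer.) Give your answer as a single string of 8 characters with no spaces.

State after each event:
  event#1 t=0s outcome=S: state=CLOSED
  event#2 t=1s outcome=F: state=CLOSED
  event#3 t=3s outcome=F: state=CLOSED
  event#4 t=4s outcome=F: state=OPEN
  event#5 t=5s outcome=S: state=OPEN
  event#6 t=7s outcome=S: state=OPEN
  event#7 t=10s outcome=F: state=OPEN
  event#8 t=11s outcome=F: state=OPEN

Answer: CCCOOOOO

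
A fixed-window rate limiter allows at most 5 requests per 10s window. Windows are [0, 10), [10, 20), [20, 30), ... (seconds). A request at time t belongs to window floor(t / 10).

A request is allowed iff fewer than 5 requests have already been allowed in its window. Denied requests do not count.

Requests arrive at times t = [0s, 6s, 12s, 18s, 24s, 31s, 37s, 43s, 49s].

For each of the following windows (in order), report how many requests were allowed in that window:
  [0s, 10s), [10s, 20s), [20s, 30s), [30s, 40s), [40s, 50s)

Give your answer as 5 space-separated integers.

Processing requests:
  req#1 t=0s (window 0): ALLOW
  req#2 t=6s (window 0): ALLOW
  req#3 t=12s (window 1): ALLOW
  req#4 t=18s (window 1): ALLOW
  req#5 t=24s (window 2): ALLOW
  req#6 t=31s (window 3): ALLOW
  req#7 t=37s (window 3): ALLOW
  req#8 t=43s (window 4): ALLOW
  req#9 t=49s (window 4): ALLOW

Allowed counts by window: 2 2 1 2 2

Answer: 2 2 1 2 2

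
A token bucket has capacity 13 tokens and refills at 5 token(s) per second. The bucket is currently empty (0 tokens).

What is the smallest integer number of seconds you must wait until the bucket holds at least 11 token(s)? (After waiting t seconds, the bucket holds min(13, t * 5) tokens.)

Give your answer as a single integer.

Answer: 3

Derivation:
Need t * 5 >= 11, so t >= 11/5.
Smallest integer t = ceil(11/5) = 3.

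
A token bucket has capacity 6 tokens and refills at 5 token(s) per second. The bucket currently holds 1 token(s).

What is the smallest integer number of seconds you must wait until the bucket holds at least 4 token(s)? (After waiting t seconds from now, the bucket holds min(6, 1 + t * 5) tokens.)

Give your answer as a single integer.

Answer: 1

Derivation:
Need 1 + t * 5 >= 4, so t >= 3/5.
Smallest integer t = ceil(3/5) = 1.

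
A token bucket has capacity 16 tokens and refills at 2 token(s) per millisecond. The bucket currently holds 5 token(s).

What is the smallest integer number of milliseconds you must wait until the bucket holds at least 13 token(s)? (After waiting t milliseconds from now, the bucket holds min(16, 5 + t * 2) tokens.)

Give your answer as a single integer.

Answer: 4

Derivation:
Need 5 + t * 2 >= 13, so t >= 8/2.
Smallest integer t = ceil(8/2) = 4.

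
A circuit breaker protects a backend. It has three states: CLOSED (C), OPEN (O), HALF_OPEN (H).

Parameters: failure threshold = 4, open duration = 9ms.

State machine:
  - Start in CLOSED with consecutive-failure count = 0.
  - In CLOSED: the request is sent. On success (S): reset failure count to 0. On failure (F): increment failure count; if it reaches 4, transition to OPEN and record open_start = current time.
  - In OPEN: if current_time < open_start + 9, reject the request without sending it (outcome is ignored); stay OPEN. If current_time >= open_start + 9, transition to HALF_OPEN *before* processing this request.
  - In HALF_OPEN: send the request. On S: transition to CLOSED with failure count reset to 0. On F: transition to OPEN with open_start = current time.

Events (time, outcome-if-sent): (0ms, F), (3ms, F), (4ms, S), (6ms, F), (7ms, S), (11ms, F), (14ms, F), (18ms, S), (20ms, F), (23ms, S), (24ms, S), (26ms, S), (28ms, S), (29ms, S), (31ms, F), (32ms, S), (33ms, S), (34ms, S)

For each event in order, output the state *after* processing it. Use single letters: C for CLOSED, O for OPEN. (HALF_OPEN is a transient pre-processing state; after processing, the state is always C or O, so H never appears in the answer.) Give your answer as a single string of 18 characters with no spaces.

Answer: CCCCCCCCCCCCCCCCCC

Derivation:
State after each event:
  event#1 t=0ms outcome=F: state=CLOSED
  event#2 t=3ms outcome=F: state=CLOSED
  event#3 t=4ms outcome=S: state=CLOSED
  event#4 t=6ms outcome=F: state=CLOSED
  event#5 t=7ms outcome=S: state=CLOSED
  event#6 t=11ms outcome=F: state=CLOSED
  event#7 t=14ms outcome=F: state=CLOSED
  event#8 t=18ms outcome=S: state=CLOSED
  event#9 t=20ms outcome=F: state=CLOSED
  event#10 t=23ms outcome=S: state=CLOSED
  event#11 t=24ms outcome=S: state=CLOSED
  event#12 t=26ms outcome=S: state=CLOSED
  event#13 t=28ms outcome=S: state=CLOSED
  event#14 t=29ms outcome=S: state=CLOSED
  event#15 t=31ms outcome=F: state=CLOSED
  event#16 t=32ms outcome=S: state=CLOSED
  event#17 t=33ms outcome=S: state=CLOSED
  event#18 t=34ms outcome=S: state=CLOSED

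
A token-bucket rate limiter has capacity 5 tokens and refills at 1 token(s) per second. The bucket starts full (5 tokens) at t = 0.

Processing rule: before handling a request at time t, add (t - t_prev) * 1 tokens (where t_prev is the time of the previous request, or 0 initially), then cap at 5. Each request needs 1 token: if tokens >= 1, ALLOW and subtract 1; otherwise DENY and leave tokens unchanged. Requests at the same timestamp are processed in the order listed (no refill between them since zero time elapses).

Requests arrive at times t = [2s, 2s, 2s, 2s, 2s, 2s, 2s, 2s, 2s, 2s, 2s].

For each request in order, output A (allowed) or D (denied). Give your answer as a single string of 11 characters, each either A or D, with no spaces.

Simulating step by step:
  req#1 t=2s: ALLOW
  req#2 t=2s: ALLOW
  req#3 t=2s: ALLOW
  req#4 t=2s: ALLOW
  req#5 t=2s: ALLOW
  req#6 t=2s: DENY
  req#7 t=2s: DENY
  req#8 t=2s: DENY
  req#9 t=2s: DENY
  req#10 t=2s: DENY
  req#11 t=2s: DENY

Answer: AAAAADDDDDD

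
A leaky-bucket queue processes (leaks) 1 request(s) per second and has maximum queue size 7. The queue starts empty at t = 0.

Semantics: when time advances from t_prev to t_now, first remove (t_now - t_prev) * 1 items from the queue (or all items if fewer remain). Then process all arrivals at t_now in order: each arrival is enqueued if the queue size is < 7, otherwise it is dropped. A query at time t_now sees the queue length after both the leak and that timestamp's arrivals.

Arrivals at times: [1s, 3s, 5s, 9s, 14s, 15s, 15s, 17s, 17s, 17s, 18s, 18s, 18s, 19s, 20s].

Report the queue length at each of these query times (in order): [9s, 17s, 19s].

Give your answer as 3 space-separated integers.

Queue lengths at query times:
  query t=9s: backlog = 1
  query t=17s: backlog = 3
  query t=19s: backlog = 5

Answer: 1 3 5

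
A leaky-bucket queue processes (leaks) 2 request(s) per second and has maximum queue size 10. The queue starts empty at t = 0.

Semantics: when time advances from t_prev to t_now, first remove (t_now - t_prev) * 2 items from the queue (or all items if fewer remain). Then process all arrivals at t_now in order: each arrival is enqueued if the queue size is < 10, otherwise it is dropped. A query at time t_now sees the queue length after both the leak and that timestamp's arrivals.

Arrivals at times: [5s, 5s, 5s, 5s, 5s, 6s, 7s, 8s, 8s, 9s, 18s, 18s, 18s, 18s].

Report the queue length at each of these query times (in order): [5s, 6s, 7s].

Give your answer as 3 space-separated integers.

Answer: 5 4 3

Derivation:
Queue lengths at query times:
  query t=5s: backlog = 5
  query t=6s: backlog = 4
  query t=7s: backlog = 3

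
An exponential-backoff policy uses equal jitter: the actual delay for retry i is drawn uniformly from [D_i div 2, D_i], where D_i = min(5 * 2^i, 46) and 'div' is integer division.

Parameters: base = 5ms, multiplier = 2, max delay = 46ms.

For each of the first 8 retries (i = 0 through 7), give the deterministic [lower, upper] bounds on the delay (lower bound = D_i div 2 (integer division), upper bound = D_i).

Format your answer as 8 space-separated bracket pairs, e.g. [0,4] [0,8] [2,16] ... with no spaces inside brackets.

Answer: [2,5] [5,10] [10,20] [20,40] [23,46] [23,46] [23,46] [23,46]

Derivation:
Computing bounds per retry:
  i=0: D_i=min(5*2^0,46)=5, bounds=[2,5]
  i=1: D_i=min(5*2^1,46)=10, bounds=[5,10]
  i=2: D_i=min(5*2^2,46)=20, bounds=[10,20]
  i=3: D_i=min(5*2^3,46)=40, bounds=[20,40]
  i=4: D_i=min(5*2^4,46)=46, bounds=[23,46]
  i=5: D_i=min(5*2^5,46)=46, bounds=[23,46]
  i=6: D_i=min(5*2^6,46)=46, bounds=[23,46]
  i=7: D_i=min(5*2^7,46)=46, bounds=[23,46]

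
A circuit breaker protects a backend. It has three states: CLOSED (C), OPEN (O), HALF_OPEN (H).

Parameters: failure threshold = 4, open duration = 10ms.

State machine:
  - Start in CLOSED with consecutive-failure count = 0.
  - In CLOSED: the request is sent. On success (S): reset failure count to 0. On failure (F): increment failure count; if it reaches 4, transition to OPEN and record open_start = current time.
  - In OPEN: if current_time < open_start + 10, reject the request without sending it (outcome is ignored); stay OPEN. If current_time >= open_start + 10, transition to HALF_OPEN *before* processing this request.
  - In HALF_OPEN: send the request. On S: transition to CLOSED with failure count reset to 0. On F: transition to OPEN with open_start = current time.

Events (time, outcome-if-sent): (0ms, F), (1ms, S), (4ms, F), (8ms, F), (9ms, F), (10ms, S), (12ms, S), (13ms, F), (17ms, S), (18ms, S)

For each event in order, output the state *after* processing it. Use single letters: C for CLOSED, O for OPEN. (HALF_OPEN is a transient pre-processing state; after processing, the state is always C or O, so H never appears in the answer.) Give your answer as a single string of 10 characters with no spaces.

Answer: CCCCCCCCCC

Derivation:
State after each event:
  event#1 t=0ms outcome=F: state=CLOSED
  event#2 t=1ms outcome=S: state=CLOSED
  event#3 t=4ms outcome=F: state=CLOSED
  event#4 t=8ms outcome=F: state=CLOSED
  event#5 t=9ms outcome=F: state=CLOSED
  event#6 t=10ms outcome=S: state=CLOSED
  event#7 t=12ms outcome=S: state=CLOSED
  event#8 t=13ms outcome=F: state=CLOSED
  event#9 t=17ms outcome=S: state=CLOSED
  event#10 t=18ms outcome=S: state=CLOSED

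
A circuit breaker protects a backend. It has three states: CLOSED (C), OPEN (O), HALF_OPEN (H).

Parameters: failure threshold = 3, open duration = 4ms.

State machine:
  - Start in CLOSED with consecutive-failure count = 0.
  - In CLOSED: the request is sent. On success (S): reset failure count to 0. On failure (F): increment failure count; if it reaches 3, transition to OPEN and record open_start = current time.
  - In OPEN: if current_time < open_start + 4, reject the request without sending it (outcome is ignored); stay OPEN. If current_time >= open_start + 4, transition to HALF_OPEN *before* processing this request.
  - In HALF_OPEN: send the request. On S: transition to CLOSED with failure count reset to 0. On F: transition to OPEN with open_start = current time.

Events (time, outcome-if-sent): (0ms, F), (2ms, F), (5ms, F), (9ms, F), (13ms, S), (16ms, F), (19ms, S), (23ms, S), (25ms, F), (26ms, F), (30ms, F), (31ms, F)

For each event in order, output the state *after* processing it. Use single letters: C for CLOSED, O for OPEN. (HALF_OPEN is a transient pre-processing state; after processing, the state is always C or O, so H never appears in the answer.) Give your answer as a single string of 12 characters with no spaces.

Answer: CCOOCCCCCCOO

Derivation:
State after each event:
  event#1 t=0ms outcome=F: state=CLOSED
  event#2 t=2ms outcome=F: state=CLOSED
  event#3 t=5ms outcome=F: state=OPEN
  event#4 t=9ms outcome=F: state=OPEN
  event#5 t=13ms outcome=S: state=CLOSED
  event#6 t=16ms outcome=F: state=CLOSED
  event#7 t=19ms outcome=S: state=CLOSED
  event#8 t=23ms outcome=S: state=CLOSED
  event#9 t=25ms outcome=F: state=CLOSED
  event#10 t=26ms outcome=F: state=CLOSED
  event#11 t=30ms outcome=F: state=OPEN
  event#12 t=31ms outcome=F: state=OPEN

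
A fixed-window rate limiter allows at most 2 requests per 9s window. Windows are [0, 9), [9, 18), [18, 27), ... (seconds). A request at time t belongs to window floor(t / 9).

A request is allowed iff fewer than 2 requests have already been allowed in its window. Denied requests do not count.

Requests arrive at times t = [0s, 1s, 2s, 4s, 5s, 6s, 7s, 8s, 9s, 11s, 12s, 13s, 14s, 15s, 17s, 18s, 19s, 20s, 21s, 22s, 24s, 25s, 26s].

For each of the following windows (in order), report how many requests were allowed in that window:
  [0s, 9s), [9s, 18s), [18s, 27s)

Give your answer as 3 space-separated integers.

Answer: 2 2 2

Derivation:
Processing requests:
  req#1 t=0s (window 0): ALLOW
  req#2 t=1s (window 0): ALLOW
  req#3 t=2s (window 0): DENY
  req#4 t=4s (window 0): DENY
  req#5 t=5s (window 0): DENY
  req#6 t=6s (window 0): DENY
  req#7 t=7s (window 0): DENY
  req#8 t=8s (window 0): DENY
  req#9 t=9s (window 1): ALLOW
  req#10 t=11s (window 1): ALLOW
  req#11 t=12s (window 1): DENY
  req#12 t=13s (window 1): DENY
  req#13 t=14s (window 1): DENY
  req#14 t=15s (window 1): DENY
  req#15 t=17s (window 1): DENY
  req#16 t=18s (window 2): ALLOW
  req#17 t=19s (window 2): ALLOW
  req#18 t=20s (window 2): DENY
  req#19 t=21s (window 2): DENY
  req#20 t=22s (window 2): DENY
  req#21 t=24s (window 2): DENY
  req#22 t=25s (window 2): DENY
  req#23 t=26s (window 2): DENY

Allowed counts by window: 2 2 2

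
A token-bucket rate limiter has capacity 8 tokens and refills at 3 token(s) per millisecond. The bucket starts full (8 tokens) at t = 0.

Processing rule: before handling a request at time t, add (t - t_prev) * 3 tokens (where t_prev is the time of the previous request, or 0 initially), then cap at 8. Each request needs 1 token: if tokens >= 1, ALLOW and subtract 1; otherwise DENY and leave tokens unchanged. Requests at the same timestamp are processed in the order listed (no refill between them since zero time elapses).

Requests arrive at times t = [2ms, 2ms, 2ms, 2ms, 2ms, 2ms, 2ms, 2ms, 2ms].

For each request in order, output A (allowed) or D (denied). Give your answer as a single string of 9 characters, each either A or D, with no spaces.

Answer: AAAAAAAAD

Derivation:
Simulating step by step:
  req#1 t=2ms: ALLOW
  req#2 t=2ms: ALLOW
  req#3 t=2ms: ALLOW
  req#4 t=2ms: ALLOW
  req#5 t=2ms: ALLOW
  req#6 t=2ms: ALLOW
  req#7 t=2ms: ALLOW
  req#8 t=2ms: ALLOW
  req#9 t=2ms: DENY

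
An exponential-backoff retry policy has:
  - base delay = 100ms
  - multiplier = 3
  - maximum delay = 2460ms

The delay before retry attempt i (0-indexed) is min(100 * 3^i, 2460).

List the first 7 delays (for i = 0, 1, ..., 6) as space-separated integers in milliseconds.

Answer: 100 300 900 2460 2460 2460 2460

Derivation:
Computing each delay:
  i=0: min(100*3^0, 2460) = 100
  i=1: min(100*3^1, 2460) = 300
  i=2: min(100*3^2, 2460) = 900
  i=3: min(100*3^3, 2460) = 2460
  i=4: min(100*3^4, 2460) = 2460
  i=5: min(100*3^5, 2460) = 2460
  i=6: min(100*3^6, 2460) = 2460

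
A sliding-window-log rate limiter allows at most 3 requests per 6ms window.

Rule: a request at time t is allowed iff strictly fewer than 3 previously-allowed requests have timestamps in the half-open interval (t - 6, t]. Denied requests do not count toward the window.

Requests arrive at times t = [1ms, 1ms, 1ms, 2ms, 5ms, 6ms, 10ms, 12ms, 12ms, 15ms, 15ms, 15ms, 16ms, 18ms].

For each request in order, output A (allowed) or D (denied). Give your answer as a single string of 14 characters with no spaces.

Tracking allowed requests in the window:
  req#1 t=1ms: ALLOW
  req#2 t=1ms: ALLOW
  req#3 t=1ms: ALLOW
  req#4 t=2ms: DENY
  req#5 t=5ms: DENY
  req#6 t=6ms: DENY
  req#7 t=10ms: ALLOW
  req#8 t=12ms: ALLOW
  req#9 t=12ms: ALLOW
  req#10 t=15ms: DENY
  req#11 t=15ms: DENY
  req#12 t=15ms: DENY
  req#13 t=16ms: ALLOW
  req#14 t=18ms: ALLOW

Answer: AAADDDAAADDDAA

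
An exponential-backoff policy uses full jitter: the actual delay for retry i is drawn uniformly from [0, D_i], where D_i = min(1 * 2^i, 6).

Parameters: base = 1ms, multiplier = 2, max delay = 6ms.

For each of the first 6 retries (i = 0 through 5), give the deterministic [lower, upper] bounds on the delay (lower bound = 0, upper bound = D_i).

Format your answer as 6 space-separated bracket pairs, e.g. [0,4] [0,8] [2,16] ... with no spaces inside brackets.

Answer: [0,1] [0,2] [0,4] [0,6] [0,6] [0,6]

Derivation:
Computing bounds per retry:
  i=0: D_i=min(1*2^0,6)=1, bounds=[0,1]
  i=1: D_i=min(1*2^1,6)=2, bounds=[0,2]
  i=2: D_i=min(1*2^2,6)=4, bounds=[0,4]
  i=3: D_i=min(1*2^3,6)=6, bounds=[0,6]
  i=4: D_i=min(1*2^4,6)=6, bounds=[0,6]
  i=5: D_i=min(1*2^5,6)=6, bounds=[0,6]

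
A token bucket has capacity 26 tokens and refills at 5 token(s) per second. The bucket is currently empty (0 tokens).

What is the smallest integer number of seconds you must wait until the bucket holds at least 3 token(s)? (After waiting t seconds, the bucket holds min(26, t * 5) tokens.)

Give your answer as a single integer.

Need t * 5 >= 3, so t >= 3/5.
Smallest integer t = ceil(3/5) = 1.

Answer: 1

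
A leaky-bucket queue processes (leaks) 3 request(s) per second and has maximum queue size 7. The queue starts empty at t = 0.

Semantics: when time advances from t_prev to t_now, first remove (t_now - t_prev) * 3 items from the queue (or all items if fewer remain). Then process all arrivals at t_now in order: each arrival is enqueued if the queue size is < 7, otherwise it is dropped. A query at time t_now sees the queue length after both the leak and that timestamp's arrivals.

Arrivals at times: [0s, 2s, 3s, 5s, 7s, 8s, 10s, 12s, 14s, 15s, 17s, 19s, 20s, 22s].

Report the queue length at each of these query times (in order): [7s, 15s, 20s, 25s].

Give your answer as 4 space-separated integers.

Answer: 1 1 1 0

Derivation:
Queue lengths at query times:
  query t=7s: backlog = 1
  query t=15s: backlog = 1
  query t=20s: backlog = 1
  query t=25s: backlog = 0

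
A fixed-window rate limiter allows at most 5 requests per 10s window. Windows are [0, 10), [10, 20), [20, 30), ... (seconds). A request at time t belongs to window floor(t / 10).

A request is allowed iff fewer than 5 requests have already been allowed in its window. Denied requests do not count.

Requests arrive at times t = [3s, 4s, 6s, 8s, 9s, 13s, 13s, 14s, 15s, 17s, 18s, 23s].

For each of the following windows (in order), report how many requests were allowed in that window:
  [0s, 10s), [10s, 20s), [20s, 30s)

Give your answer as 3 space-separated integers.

Processing requests:
  req#1 t=3s (window 0): ALLOW
  req#2 t=4s (window 0): ALLOW
  req#3 t=6s (window 0): ALLOW
  req#4 t=8s (window 0): ALLOW
  req#5 t=9s (window 0): ALLOW
  req#6 t=13s (window 1): ALLOW
  req#7 t=13s (window 1): ALLOW
  req#8 t=14s (window 1): ALLOW
  req#9 t=15s (window 1): ALLOW
  req#10 t=17s (window 1): ALLOW
  req#11 t=18s (window 1): DENY
  req#12 t=23s (window 2): ALLOW

Allowed counts by window: 5 5 1

Answer: 5 5 1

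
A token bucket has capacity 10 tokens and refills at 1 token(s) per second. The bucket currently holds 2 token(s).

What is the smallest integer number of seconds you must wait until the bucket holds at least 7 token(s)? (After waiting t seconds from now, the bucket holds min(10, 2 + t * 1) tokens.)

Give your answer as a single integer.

Need 2 + t * 1 >= 7, so t >= 5/1.
Smallest integer t = ceil(5/1) = 5.

Answer: 5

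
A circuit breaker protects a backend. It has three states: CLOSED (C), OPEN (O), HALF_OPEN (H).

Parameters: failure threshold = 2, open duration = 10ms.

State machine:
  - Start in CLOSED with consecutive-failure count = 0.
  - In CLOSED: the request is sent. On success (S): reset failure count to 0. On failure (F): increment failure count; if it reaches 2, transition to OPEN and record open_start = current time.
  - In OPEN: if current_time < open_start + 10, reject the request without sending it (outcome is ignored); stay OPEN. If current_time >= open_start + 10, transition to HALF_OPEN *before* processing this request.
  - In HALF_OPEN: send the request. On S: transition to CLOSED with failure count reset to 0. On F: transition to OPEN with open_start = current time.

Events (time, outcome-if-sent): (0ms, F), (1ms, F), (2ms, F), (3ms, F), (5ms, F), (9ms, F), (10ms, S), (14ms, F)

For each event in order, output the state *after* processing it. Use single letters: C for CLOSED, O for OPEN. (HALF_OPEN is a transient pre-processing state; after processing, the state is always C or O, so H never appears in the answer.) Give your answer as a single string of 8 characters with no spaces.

State after each event:
  event#1 t=0ms outcome=F: state=CLOSED
  event#2 t=1ms outcome=F: state=OPEN
  event#3 t=2ms outcome=F: state=OPEN
  event#4 t=3ms outcome=F: state=OPEN
  event#5 t=5ms outcome=F: state=OPEN
  event#6 t=9ms outcome=F: state=OPEN
  event#7 t=10ms outcome=S: state=OPEN
  event#8 t=14ms outcome=F: state=OPEN

Answer: COOOOOOO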